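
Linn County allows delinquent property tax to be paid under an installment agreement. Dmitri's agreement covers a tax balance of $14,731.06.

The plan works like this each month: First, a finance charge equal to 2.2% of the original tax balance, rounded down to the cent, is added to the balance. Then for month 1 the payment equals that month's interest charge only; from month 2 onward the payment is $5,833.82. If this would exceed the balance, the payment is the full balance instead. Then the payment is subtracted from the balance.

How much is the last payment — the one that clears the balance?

Month 1: opening $14,731.06; interest $324.08 → $15,055.14; payment $324.08; balance $14,731.06
Month 2: opening $14,731.06; interest $324.08 → $15,055.14; payment $5,833.82; balance $9,221.32
Month 3: opening $9,221.32; interest $324.08 → $9,545.40; payment $5,833.82; balance $3,711.58
Month 4: opening $3,711.58; interest $324.08 → $4,035.66; payment $4,035.66; balance $0.00

$4,035.66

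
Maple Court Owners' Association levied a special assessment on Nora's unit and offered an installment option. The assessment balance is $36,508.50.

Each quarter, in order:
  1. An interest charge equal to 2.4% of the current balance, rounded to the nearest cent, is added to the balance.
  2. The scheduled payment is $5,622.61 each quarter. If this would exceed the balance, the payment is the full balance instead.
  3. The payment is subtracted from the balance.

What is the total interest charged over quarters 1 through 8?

$3,662.26

Quarter 1: opening $36,508.50; interest $876.20 → $37,384.70; payment $5,622.61; balance $31,762.09
Quarter 2: opening $31,762.09; interest $762.29 → $32,524.38; payment $5,622.61; balance $26,901.77
Quarter 3: opening $26,901.77; interest $645.64 → $27,547.41; payment $5,622.61; balance $21,924.80
Quarter 4: opening $21,924.80; interest $526.20 → $22,451.00; payment $5,622.61; balance $16,828.39
Quarter 5: opening $16,828.39; interest $403.88 → $17,232.27; payment $5,622.61; balance $11,609.66
Quarter 6: opening $11,609.66; interest $278.63 → $11,888.29; payment $5,622.61; balance $6,265.68
Quarter 7: opening $6,265.68; interest $150.38 → $6,416.06; payment $5,622.61; balance $793.45
Quarter 8: opening $793.45; interest $19.04 → $812.49; payment $812.49; balance $0.00
Total interest: $876.20 + $762.29 + $645.64 + $526.20 + $403.88 + $278.63 + $150.38 + $19.04 = $3,662.26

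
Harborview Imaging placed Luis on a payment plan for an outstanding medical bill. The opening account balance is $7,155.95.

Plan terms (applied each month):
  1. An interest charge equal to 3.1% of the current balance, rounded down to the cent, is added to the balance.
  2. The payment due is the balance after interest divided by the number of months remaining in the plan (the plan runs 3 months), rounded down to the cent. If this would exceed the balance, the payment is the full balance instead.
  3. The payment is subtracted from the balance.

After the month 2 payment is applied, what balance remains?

Month 1: opening $7,155.95; interest $221.83 → $7,377.78; payment $2,459.26; balance $4,918.52
Month 2: opening $4,918.52; interest $152.47 → $5,070.99; payment $2,535.49; balance $2,535.50

$2,535.50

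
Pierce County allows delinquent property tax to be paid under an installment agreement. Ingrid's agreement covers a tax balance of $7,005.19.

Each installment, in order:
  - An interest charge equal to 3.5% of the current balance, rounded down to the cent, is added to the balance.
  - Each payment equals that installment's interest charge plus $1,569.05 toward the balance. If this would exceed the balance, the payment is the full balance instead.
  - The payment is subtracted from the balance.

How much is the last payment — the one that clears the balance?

$754.50

Installment 1: opening $7,005.19; interest $245.18 → $7,250.37; payment $1,814.23; balance $5,436.14
Installment 2: opening $5,436.14; interest $190.26 → $5,626.40; payment $1,759.31; balance $3,867.09
Installment 3: opening $3,867.09; interest $135.34 → $4,002.43; payment $1,704.39; balance $2,298.04
Installment 4: opening $2,298.04; interest $80.43 → $2,378.47; payment $1,649.48; balance $728.99
Installment 5: opening $728.99; interest $25.51 → $754.50; payment $754.50; balance $0.00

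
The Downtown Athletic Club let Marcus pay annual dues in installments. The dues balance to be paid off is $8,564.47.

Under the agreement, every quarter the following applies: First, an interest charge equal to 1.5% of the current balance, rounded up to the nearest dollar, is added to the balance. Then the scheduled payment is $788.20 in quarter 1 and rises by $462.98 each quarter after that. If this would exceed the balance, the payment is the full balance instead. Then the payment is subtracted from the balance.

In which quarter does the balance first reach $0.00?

Quarter 1: $8,564.47 +$129.00 interest = $8,693.47; pay $788.20 → $7,905.27
Quarter 2: $7,905.27 +$119.00 interest = $8,024.27; pay $1,251.18 → $6,773.09
Quarter 3: $6,773.09 +$102.00 interest = $6,875.09; pay $1,714.16 → $5,160.93
Quarter 4: $5,160.93 +$78.00 interest = $5,238.93; pay $2,177.14 → $3,061.79
Quarter 5: $3,061.79 +$46.00 interest = $3,107.79; pay $2,640.12 → $467.67
Quarter 6: $467.67 +$8.00 interest = $475.67; pay $475.67 → $0.00
Balance reaches $0.00 in quarter 6.

6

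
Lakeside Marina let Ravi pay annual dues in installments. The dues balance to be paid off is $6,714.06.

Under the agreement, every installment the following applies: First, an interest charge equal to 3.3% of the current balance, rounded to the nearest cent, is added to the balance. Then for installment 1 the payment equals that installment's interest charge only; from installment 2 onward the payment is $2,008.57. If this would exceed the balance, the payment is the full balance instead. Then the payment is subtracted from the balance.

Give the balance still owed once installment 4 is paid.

$1,174.18

Installment 1: $6,714.06 +$221.56 interest = $6,935.62; pay $221.56 → $6,714.06
Installment 2: $6,714.06 +$221.56 interest = $6,935.62; pay $2,008.57 → $4,927.05
Installment 3: $4,927.05 +$162.59 interest = $5,089.64; pay $2,008.57 → $3,081.07
Installment 4: $3,081.07 +$101.68 interest = $3,182.75; pay $2,008.57 → $1,174.18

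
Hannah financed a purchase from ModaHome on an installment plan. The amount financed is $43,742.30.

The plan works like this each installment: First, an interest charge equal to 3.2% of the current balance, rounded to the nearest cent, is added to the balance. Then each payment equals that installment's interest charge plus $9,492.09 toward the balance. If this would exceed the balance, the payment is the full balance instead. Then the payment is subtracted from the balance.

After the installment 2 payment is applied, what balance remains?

$24,758.12

# | Opening | Interest | Payment | End bal
1 | $43,742.30 | $1,399.75 | $10,891.84 | $34,250.21
2 | $34,250.21 | $1,096.01 | $10,588.10 | $24,758.12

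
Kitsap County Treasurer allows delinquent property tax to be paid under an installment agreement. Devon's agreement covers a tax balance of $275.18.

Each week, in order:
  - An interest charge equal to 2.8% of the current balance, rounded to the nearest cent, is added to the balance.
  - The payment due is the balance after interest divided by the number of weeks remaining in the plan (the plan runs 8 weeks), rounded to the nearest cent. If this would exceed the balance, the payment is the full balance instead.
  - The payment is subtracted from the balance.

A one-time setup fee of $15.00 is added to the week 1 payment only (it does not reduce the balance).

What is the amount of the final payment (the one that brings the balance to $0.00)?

# | Opening | Interest | Payment | Fee | End bal
1 | $275.18 | $7.71 | $35.36 | $15.00 | $247.53
2 | $247.53 | $6.93 | $36.35 | — | $218.11
3 | $218.11 | $6.11 | $37.37 | — | $186.85
4 | $186.85 | $5.23 | $38.42 | — | $153.66
5 | $153.66 | $4.30 | $39.49 | — | $118.47
6 | $118.47 | $3.32 | $40.60 | — | $81.19
7 | $81.19 | $2.27 | $41.73 | — | $41.73
8 | $41.73 | $1.17 | $42.90 | — | $0.00

$42.90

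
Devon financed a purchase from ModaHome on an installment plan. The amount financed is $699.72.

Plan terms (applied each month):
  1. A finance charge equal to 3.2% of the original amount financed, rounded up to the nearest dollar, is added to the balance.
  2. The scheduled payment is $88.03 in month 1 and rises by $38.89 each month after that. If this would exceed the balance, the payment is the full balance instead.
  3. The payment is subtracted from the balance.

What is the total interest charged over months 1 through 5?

Month 1: $699.72 +$23.00 interest = $722.72; pay $88.03 → $634.69
Month 2: $634.69 +$23.00 interest = $657.69; pay $126.92 → $530.77
Month 3: $530.77 +$23.00 interest = $553.77; pay $165.81 → $387.96
Month 4: $387.96 +$23.00 interest = $410.96; pay $204.70 → $206.26
Month 5: $206.26 +$23.00 interest = $229.26; pay $229.26 → $0.00
Total interest: $23.00 + $23.00 + $23.00 + $23.00 + $23.00 = $115.00

$115.00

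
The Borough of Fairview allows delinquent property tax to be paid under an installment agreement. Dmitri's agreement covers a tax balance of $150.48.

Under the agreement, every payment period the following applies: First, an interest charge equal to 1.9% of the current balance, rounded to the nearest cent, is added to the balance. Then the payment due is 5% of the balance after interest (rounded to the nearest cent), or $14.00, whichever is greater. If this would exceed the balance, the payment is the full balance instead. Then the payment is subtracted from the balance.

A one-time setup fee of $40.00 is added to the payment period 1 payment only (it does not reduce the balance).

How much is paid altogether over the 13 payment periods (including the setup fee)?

$209.94

Payment period 1: $150.48 +$2.86 interest = $153.34; pay $14.00 (+ $40.00 fee) → $139.34
Payment period 2: $139.34 +$2.65 interest = $141.99; pay $14.00 → $127.99
Payment period 3: $127.99 +$2.43 interest = $130.42; pay $14.00 → $116.42
Payment period 4: $116.42 +$2.21 interest = $118.63; pay $14.00 → $104.63
Payment period 5: $104.63 +$1.99 interest = $106.62; pay $14.00 → $92.62
Payment period 6: $92.62 +$1.76 interest = $94.38; pay $14.00 → $80.38
Payment period 7: $80.38 +$1.53 interest = $81.91; pay $14.00 → $67.91
Payment period 8: $67.91 +$1.29 interest = $69.20; pay $14.00 → $55.20
Payment period 9: $55.20 +$1.05 interest = $56.25; pay $14.00 → $42.25
Payment period 10: $42.25 +$0.80 interest = $43.05; pay $14.00 → $29.05
Payment period 11: $29.05 +$0.55 interest = $29.60; pay $14.00 → $15.60
Payment period 12: $15.60 +$0.30 interest = $15.90; pay $14.00 → $1.90
Payment period 13: $1.90 +$0.04 interest = $1.94; pay $1.94 → $0.00
Total paid: $209.94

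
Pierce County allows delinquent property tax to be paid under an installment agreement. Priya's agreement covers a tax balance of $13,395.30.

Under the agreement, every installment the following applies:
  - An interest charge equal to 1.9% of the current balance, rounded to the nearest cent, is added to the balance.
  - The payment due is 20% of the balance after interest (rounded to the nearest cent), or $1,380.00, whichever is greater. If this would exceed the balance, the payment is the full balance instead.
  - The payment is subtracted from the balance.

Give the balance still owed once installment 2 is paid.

Installment 1: opening $13,395.30; interest $254.51 → $13,649.81; payment $2,729.96; balance $10,919.85
Installment 2: opening $10,919.85; interest $207.48 → $11,127.33; payment $2,225.47; balance $8,901.86

$8,901.86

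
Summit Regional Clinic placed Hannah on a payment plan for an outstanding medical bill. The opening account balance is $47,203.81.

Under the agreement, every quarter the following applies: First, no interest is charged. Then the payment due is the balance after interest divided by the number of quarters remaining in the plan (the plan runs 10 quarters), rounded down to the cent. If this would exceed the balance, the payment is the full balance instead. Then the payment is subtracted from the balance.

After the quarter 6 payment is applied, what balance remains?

$18,881.53

Quarter 1: opening $47,203.81; payment $4,720.38; balance $42,483.43
Quarter 2: opening $42,483.43; payment $4,720.38; balance $37,763.05
Quarter 3: opening $37,763.05; payment $4,720.38; balance $33,042.67
Quarter 4: opening $33,042.67; payment $4,720.38; balance $28,322.29
Quarter 5: opening $28,322.29; payment $4,720.38; balance $23,601.91
Quarter 6: opening $23,601.91; payment $4,720.38; balance $18,881.53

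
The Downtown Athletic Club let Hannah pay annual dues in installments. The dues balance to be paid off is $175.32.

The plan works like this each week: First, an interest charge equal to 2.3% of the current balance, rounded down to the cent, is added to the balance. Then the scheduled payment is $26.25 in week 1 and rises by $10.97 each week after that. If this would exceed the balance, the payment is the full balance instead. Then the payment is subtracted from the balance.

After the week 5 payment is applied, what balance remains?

Week 1: opening $175.32; interest $4.03 → $179.35; payment $26.25; balance $153.10
Week 2: opening $153.10; interest $3.52 → $156.62; payment $37.22; balance $119.40
Week 3: opening $119.40; interest $2.74 → $122.14; payment $48.19; balance $73.95
Week 4: opening $73.95; interest $1.70 → $75.65; payment $59.16; balance $16.49
Week 5: opening $16.49; interest $0.37 → $16.86; payment $16.86; balance $0.00

$0.00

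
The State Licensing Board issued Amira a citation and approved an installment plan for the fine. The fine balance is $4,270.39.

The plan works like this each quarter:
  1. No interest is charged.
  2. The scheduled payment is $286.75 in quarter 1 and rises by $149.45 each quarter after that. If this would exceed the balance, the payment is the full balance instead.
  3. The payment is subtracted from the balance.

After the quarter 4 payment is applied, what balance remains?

$2,226.69

Quarter 1: opening $4,270.39; payment $286.75; balance $3,983.64
Quarter 2: opening $3,983.64; payment $436.20; balance $3,547.44
Quarter 3: opening $3,547.44; payment $585.65; balance $2,961.79
Quarter 4: opening $2,961.79; payment $735.10; balance $2,226.69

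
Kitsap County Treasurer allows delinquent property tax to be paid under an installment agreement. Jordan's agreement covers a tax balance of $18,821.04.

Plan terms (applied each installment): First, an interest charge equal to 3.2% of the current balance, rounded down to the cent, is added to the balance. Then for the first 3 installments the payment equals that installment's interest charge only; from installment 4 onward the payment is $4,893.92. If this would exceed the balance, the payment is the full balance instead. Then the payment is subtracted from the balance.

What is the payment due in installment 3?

# | Opening | Interest | Payment | End bal
1 | $18,821.04 | $602.27 | $602.27 | $18,821.04
2 | $18,821.04 | $602.27 | $602.27 | $18,821.04
3 | $18,821.04 | $602.27 | $602.27 | $18,821.04

$602.27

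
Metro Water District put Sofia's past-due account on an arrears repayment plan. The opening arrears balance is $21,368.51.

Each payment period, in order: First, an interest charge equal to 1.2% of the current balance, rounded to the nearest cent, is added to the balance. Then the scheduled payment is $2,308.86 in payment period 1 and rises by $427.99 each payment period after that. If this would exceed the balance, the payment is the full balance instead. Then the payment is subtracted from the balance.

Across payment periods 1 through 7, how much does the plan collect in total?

Payment period 1: opening $21,368.51; interest $256.42 → $21,624.93; payment $2,308.86; balance $19,316.07
Payment period 2: opening $19,316.07; interest $231.79 → $19,547.86; payment $2,736.85; balance $16,811.01
Payment period 3: opening $16,811.01; interest $201.73 → $17,012.74; payment $3,164.84; balance $13,847.90
Payment period 4: opening $13,847.90; interest $166.17 → $14,014.07; payment $3,592.83; balance $10,421.24
Payment period 5: opening $10,421.24; interest $125.05 → $10,546.29; payment $4,020.82; balance $6,525.47
Payment period 6: opening $6,525.47; interest $78.31 → $6,603.78; payment $4,448.81; balance $2,154.97
Payment period 7: opening $2,154.97; interest $25.86 → $2,180.83; payment $2,180.83; balance $0.00
Total paid: $22,453.84

$22,453.84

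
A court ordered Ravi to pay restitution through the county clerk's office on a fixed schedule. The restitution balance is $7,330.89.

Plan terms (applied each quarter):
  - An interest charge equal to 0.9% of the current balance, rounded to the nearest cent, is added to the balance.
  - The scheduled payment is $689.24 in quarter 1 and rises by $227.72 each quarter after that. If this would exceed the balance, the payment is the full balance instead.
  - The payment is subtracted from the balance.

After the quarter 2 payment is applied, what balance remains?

# | Opening | Interest | Payment | End bal
1 | $7,330.89 | $65.98 | $689.24 | $6,707.63
2 | $6,707.63 | $60.37 | $916.96 | $5,851.04

$5,851.04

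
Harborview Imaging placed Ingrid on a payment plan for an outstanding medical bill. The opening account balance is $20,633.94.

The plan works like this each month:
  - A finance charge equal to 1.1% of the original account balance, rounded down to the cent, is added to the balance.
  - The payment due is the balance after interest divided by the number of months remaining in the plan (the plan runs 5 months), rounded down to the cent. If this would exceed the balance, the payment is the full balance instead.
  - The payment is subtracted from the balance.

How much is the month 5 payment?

$4,645.04

# | Opening | Interest | Payment | End bal
1 | $20,633.94 | $226.97 | $4,172.18 | $16,688.73
2 | $16,688.73 | $226.97 | $4,228.92 | $12,686.78
3 | $12,686.78 | $226.97 | $4,304.58 | $8,609.17
4 | $8,609.17 | $226.97 | $4,418.07 | $4,418.07
5 | $4,418.07 | $226.97 | $4,645.04 | $0.00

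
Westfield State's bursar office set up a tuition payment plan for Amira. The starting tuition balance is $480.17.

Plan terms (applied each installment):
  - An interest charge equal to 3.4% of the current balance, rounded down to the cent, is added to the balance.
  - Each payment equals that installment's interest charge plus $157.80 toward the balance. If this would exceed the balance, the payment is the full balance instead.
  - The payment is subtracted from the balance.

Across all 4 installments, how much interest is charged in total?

$33.10

Installment 1: opening $480.17; interest $16.32 → $496.49; payment $174.12; balance $322.37
Installment 2: opening $322.37; interest $10.96 → $333.33; payment $168.76; balance $164.57
Installment 3: opening $164.57; interest $5.59 → $170.16; payment $163.39; balance $6.77
Installment 4: opening $6.77; interest $0.23 → $7.00; payment $7.00; balance $0.00
Total interest: $16.32 + $10.96 + $5.59 + $0.23 = $33.10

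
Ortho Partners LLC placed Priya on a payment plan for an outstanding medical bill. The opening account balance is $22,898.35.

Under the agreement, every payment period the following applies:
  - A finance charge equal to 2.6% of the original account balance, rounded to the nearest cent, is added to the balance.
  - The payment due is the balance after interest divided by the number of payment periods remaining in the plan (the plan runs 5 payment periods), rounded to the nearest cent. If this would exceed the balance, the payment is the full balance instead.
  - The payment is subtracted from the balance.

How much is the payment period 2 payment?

$4,847.58

Payment period 1: opening $22,898.35; interest $595.36 → $23,493.71; payment $4,698.74; balance $18,794.97
Payment period 2: opening $18,794.97; interest $595.36 → $19,390.33; payment $4,847.58; balance $14,542.75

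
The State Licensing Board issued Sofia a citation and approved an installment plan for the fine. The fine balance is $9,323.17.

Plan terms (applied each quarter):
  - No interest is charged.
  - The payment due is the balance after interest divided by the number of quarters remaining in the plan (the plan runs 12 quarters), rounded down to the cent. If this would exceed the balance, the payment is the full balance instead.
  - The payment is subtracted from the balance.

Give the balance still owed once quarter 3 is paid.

Quarter 1: $9,323.17 − $776.93 → $8,546.24
Quarter 2: $8,546.24 − $776.93 → $7,769.31
Quarter 3: $7,769.31 − $776.93 → $6,992.38

$6,992.38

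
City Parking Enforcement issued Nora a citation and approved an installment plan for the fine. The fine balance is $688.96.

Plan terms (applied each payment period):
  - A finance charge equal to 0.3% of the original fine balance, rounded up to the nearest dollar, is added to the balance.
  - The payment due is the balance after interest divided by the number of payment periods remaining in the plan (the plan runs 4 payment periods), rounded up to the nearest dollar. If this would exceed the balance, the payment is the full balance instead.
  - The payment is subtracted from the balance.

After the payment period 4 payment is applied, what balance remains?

Payment period 1: $688.96 +$3.00 interest = $691.96; pay $173.00 → $518.96
Payment period 2: $518.96 +$3.00 interest = $521.96; pay $174.00 → $347.96
Payment period 3: $347.96 +$3.00 interest = $350.96; pay $176.00 → $174.96
Payment period 4: $174.96 +$3.00 interest = $177.96; pay $177.96 → $0.00

$0.00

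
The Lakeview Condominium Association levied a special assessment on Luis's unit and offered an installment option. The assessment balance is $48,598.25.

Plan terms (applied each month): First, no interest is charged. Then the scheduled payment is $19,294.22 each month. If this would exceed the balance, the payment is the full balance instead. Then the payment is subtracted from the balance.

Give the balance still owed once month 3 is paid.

# | Opening | Payment | End bal
1 | $48,598.25 | $19,294.22 | $29,304.03
2 | $29,304.03 | $19,294.22 | $10,009.81
3 | $10,009.81 | $10,009.81 | $0.00

$0.00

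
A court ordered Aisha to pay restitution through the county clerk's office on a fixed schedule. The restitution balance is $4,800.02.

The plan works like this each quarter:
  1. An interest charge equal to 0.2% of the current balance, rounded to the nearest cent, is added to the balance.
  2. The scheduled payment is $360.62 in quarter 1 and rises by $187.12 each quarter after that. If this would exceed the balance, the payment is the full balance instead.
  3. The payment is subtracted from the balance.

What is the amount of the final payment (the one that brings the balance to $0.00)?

$1,165.28

Quarter 1: opening $4,800.02; interest $9.60 → $4,809.62; payment $360.62; balance $4,449.00
Quarter 2: opening $4,449.00; interest $8.90 → $4,457.90; payment $547.74; balance $3,910.16
Quarter 3: opening $3,910.16; interest $7.82 → $3,917.98; payment $734.86; balance $3,183.12
Quarter 4: opening $3,183.12; interest $6.37 → $3,189.49; payment $921.98; balance $2,267.51
Quarter 5: opening $2,267.51; interest $4.54 → $2,272.05; payment $1,109.10; balance $1,162.95
Quarter 6: opening $1,162.95; interest $2.33 → $1,165.28; payment $1,165.28; balance $0.00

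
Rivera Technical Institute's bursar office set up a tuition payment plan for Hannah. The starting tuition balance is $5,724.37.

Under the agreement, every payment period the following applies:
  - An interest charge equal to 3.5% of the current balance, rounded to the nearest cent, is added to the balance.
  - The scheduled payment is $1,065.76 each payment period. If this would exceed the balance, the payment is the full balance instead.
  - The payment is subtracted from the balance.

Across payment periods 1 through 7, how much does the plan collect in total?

Payment period 1: $5,724.37 +$200.35 interest = $5,924.72; pay $1,065.76 → $4,858.96
Payment period 2: $4,858.96 +$170.06 interest = $5,029.02; pay $1,065.76 → $3,963.26
Payment period 3: $3,963.26 +$138.71 interest = $4,101.97; pay $1,065.76 → $3,036.21
Payment period 4: $3,036.21 +$106.27 interest = $3,142.48; pay $1,065.76 → $2,076.72
Payment period 5: $2,076.72 +$72.69 interest = $2,149.41; pay $1,065.76 → $1,083.65
Payment period 6: $1,083.65 +$37.93 interest = $1,121.58; pay $1,065.76 → $55.82
Payment period 7: $55.82 +$1.95 interest = $57.77; pay $57.77 → $0.00
Total paid: $6,452.33

$6,452.33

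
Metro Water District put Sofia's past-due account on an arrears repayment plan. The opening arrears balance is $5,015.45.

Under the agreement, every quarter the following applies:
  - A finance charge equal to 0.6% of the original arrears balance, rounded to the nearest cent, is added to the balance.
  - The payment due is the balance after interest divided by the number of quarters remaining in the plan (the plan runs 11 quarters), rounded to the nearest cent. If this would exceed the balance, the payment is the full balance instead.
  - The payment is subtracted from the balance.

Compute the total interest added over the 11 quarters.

$330.99

Quarter 1: opening $5,015.45; interest $30.09 → $5,045.54; payment $458.69; balance $4,586.85
Quarter 2: opening $4,586.85; interest $30.09 → $4,616.94; payment $461.69; balance $4,155.25
Quarter 3: opening $4,155.25; interest $30.09 → $4,185.34; payment $465.04; balance $3,720.30
Quarter 4: opening $3,720.30; interest $30.09 → $3,750.39; payment $468.80; balance $3,281.59
Quarter 5: opening $3,281.59; interest $30.09 → $3,311.68; payment $473.10; balance $2,838.58
Quarter 6: opening $2,838.58; interest $30.09 → $2,868.67; payment $478.11; balance $2,390.56
Quarter 7: opening $2,390.56; interest $30.09 → $2,420.65; payment $484.13; balance $1,936.52
Quarter 8: opening $1,936.52; interest $30.09 → $1,966.61; payment $491.65; balance $1,474.96
Quarter 9: opening $1,474.96; interest $30.09 → $1,505.05; payment $501.68; balance $1,003.37
Quarter 10: opening $1,003.37; interest $30.09 → $1,033.46; payment $516.73; balance $516.73
Quarter 11: opening $516.73; interest $30.09 → $546.82; payment $546.82; balance $0.00
Total interest: $30.09 + $30.09 + $30.09 + $30.09 + $30.09 + $30.09 + $30.09 + $30.09 + $30.09 + $30.09 + $30.09 = $330.99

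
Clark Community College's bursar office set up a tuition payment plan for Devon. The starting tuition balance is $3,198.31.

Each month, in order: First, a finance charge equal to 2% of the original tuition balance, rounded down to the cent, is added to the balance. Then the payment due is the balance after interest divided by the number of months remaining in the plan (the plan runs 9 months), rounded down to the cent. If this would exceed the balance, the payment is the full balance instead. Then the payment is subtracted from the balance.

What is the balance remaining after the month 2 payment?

$2,593.29

Month 1: opening $3,198.31; interest $63.96 → $3,262.27; payment $362.47; balance $2,899.80
Month 2: opening $2,899.80; interest $63.96 → $2,963.76; payment $370.47; balance $2,593.29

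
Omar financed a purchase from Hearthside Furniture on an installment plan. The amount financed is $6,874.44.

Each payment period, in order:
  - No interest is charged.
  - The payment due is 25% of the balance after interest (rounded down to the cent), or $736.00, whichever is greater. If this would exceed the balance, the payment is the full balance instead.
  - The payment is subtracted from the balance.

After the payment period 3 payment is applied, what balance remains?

$2,900.16

Payment period 1: opening $6,874.44; payment $1,718.61; balance $5,155.83
Payment period 2: opening $5,155.83; payment $1,288.95; balance $3,866.88
Payment period 3: opening $3,866.88; payment $966.72; balance $2,900.16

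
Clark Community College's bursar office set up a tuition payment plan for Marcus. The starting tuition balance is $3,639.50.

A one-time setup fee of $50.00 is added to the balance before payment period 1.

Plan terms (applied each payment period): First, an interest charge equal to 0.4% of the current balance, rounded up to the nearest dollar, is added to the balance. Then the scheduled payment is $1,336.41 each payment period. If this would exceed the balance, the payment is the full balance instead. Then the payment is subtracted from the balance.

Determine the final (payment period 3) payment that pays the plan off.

# | Opening | Interest | Payment | End bal
1 | $3,689.50 | $15.00 | $1,336.41 | $2,368.09
2 | $2,368.09 | $10.00 | $1,336.41 | $1,041.68
3 | $1,041.68 | $5.00 | $1,046.68 | $0.00

$1,046.68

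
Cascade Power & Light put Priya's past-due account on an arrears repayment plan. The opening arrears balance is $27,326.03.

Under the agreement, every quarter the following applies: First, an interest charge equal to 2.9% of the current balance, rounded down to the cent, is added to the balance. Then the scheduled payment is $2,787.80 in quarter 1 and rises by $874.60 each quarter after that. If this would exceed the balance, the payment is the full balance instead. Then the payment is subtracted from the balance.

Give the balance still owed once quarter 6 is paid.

Quarter 1: opening $27,326.03; interest $792.45 → $28,118.48; payment $2,787.80; balance $25,330.68
Quarter 2: opening $25,330.68; interest $734.58 → $26,065.26; payment $3,662.40; balance $22,402.86
Quarter 3: opening $22,402.86; interest $649.68 → $23,052.54; payment $4,537.00; balance $18,515.54
Quarter 4: opening $18,515.54; interest $536.95 → $19,052.49; payment $5,411.60; balance $13,640.89
Quarter 5: opening $13,640.89; interest $395.58 → $14,036.47; payment $6,286.20; balance $7,750.27
Quarter 6: opening $7,750.27; interest $224.75 → $7,975.02; payment $7,160.80; balance $814.22

$814.22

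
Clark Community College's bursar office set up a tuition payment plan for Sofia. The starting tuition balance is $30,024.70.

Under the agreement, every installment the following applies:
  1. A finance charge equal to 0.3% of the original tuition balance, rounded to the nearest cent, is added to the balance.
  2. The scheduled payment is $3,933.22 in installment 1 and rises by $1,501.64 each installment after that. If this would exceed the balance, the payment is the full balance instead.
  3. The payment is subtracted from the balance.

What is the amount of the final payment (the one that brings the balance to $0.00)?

Installment 1: $30,024.70 +$90.07 interest = $30,114.77; pay $3,933.22 → $26,181.55
Installment 2: $26,181.55 +$90.07 interest = $26,271.62; pay $5,434.86 → $20,836.76
Installment 3: $20,836.76 +$90.07 interest = $20,926.83; pay $6,936.50 → $13,990.33
Installment 4: $13,990.33 +$90.07 interest = $14,080.40; pay $8,438.14 → $5,642.26
Installment 5: $5,642.26 +$90.07 interest = $5,732.33; pay $5,732.33 → $0.00

$5,732.33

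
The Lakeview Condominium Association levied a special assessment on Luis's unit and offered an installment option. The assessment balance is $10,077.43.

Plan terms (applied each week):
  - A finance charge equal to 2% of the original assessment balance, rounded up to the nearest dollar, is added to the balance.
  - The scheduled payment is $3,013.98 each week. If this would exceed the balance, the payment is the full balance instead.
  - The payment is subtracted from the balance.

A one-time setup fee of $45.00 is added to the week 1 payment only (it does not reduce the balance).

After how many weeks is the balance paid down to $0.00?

4

Week 1: opening $10,077.43; interest $202.00 → $10,279.43; payment $3,013.98 (+ $45.00 fee); balance $7,265.45
Week 2: opening $7,265.45; interest $202.00 → $7,467.45; payment $3,013.98; balance $4,453.47
Week 3: opening $4,453.47; interest $202.00 → $4,655.47; payment $3,013.98; balance $1,641.49
Week 4: opening $1,641.49; interest $202.00 → $1,843.49; payment $1,843.49; balance $0.00
Balance reaches $0.00 in week 4.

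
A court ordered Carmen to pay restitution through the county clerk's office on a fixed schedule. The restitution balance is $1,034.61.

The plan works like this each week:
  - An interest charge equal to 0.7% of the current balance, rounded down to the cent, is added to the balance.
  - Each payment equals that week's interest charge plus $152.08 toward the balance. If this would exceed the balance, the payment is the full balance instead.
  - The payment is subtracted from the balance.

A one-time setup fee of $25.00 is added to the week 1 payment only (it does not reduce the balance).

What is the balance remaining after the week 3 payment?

$578.37

Week 1: $1,034.61 +$7.24 interest = $1,041.85; pay $159.32 (+ $25.00 fee) → $882.53
Week 2: $882.53 +$6.17 interest = $888.70; pay $158.25 → $730.45
Week 3: $730.45 +$5.11 interest = $735.56; pay $157.19 → $578.37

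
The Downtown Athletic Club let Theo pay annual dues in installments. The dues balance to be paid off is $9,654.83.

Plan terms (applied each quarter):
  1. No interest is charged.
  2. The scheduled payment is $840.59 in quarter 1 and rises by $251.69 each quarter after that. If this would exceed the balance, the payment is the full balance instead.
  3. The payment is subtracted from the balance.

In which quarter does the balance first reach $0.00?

7

# | Opening | Payment | End bal
1 | $9,654.83 | $840.59 | $8,814.24
2 | $8,814.24 | $1,092.28 | $7,721.96
3 | $7,721.96 | $1,343.97 | $6,377.99
4 | $6,377.99 | $1,595.66 | $4,782.33
5 | $4,782.33 | $1,847.35 | $2,934.98
6 | $2,934.98 | $2,099.04 | $835.94
7 | $835.94 | $835.94 | $0.00
Balance reaches $0.00 in quarter 7.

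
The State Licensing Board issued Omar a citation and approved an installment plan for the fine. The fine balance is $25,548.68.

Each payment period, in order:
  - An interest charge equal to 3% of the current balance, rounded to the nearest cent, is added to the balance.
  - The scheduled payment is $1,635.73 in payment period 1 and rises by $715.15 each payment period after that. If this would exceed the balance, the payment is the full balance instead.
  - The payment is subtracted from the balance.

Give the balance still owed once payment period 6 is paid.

Payment period 1: $25,548.68 +$766.46 interest = $26,315.14; pay $1,635.73 → $24,679.41
Payment period 2: $24,679.41 +$740.38 interest = $25,419.79; pay $2,350.88 → $23,068.91
Payment period 3: $23,068.91 +$692.07 interest = $23,760.98; pay $3,066.03 → $20,694.95
Payment period 4: $20,694.95 +$620.85 interest = $21,315.80; pay $3,781.18 → $17,534.62
Payment period 5: $17,534.62 +$526.04 interest = $18,060.66; pay $4,496.33 → $13,564.33
Payment period 6: $13,564.33 +$406.93 interest = $13,971.26; pay $5,211.48 → $8,759.78

$8,759.78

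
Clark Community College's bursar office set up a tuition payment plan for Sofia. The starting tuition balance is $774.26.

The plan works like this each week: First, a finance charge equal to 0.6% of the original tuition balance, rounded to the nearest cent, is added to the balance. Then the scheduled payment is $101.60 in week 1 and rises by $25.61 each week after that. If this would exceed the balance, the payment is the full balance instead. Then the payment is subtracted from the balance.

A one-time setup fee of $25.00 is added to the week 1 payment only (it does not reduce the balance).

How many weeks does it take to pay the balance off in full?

Week 1: $774.26 +$4.65 interest = $778.91; pay $101.60 (+ $25.00 fee) → $677.31
Week 2: $677.31 +$4.65 interest = $681.96; pay $127.21 → $554.75
Week 3: $554.75 +$4.65 interest = $559.40; pay $152.82 → $406.58
Week 4: $406.58 +$4.65 interest = $411.23; pay $178.43 → $232.80
Week 5: $232.80 +$4.65 interest = $237.45; pay $204.04 → $33.41
Week 6: $33.41 +$4.65 interest = $38.06; pay $38.06 → $0.00
Balance reaches $0.00 in week 6.

6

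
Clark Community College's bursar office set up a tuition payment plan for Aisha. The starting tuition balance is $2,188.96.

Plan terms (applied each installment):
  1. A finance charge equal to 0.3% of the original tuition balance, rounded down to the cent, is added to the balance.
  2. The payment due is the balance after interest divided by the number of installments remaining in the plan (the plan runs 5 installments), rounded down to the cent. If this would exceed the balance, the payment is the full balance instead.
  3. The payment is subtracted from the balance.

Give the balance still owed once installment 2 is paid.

$1,322.24

Installment 1: $2,188.96 +$6.56 interest = $2,195.52; pay $439.10 → $1,756.42
Installment 2: $1,756.42 +$6.56 interest = $1,762.98; pay $440.74 → $1,322.24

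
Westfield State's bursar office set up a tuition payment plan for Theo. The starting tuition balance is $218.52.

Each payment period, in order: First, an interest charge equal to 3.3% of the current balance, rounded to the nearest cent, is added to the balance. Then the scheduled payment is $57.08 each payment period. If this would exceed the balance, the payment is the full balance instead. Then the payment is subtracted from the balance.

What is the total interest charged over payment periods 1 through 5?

# | Opening | Interest | Payment | End bal
1 | $218.52 | $7.21 | $57.08 | $168.65
2 | $168.65 | $5.57 | $57.08 | $117.14
3 | $117.14 | $3.87 | $57.08 | $63.93
4 | $63.93 | $2.11 | $57.08 | $8.96
5 | $8.96 | $0.30 | $9.26 | $0.00
Total interest: $7.21 + $5.57 + $3.87 + $2.11 + $0.30 = $19.06

$19.06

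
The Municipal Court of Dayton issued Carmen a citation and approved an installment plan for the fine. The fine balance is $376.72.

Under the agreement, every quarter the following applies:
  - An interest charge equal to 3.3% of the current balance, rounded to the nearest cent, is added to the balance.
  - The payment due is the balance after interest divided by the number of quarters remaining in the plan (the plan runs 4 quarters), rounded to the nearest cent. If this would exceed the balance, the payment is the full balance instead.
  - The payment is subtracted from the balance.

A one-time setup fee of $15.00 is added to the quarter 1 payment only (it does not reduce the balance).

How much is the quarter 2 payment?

$100.50

Quarter 1: opening $376.72; interest $12.43 → $389.15; payment $97.29 (+ $15.00 fee); balance $291.86
Quarter 2: opening $291.86; interest $9.63 → $301.49; payment $100.50; balance $200.99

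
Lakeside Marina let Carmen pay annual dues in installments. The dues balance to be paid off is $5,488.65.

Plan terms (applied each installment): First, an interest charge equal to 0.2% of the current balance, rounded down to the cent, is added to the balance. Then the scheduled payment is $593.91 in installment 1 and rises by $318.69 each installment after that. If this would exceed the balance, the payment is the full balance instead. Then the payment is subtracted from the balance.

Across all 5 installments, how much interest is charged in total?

# | Opening | Interest | Payment | End bal
1 | $5,488.65 | $10.97 | $593.91 | $4,905.71
2 | $4,905.71 | $9.81 | $912.60 | $4,002.92
3 | $4,002.92 | $8.00 | $1,231.29 | $2,779.63
4 | $2,779.63 | $5.55 | $1,549.98 | $1,235.20
5 | $1,235.20 | $2.47 | $1,237.67 | $0.00
Total interest: $10.97 + $9.81 + $8.00 + $5.55 + $2.47 = $36.80

$36.80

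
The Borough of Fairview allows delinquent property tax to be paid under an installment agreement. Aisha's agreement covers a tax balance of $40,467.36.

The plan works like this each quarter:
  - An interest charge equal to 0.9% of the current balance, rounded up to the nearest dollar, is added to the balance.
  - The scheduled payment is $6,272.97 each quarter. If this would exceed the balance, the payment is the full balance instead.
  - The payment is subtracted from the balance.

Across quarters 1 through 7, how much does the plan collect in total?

$41,887.36

Quarter 1: $40,467.36 +$365.00 interest = $40,832.36; pay $6,272.97 → $34,559.39
Quarter 2: $34,559.39 +$312.00 interest = $34,871.39; pay $6,272.97 → $28,598.42
Quarter 3: $28,598.42 +$258.00 interest = $28,856.42; pay $6,272.97 → $22,583.45
Quarter 4: $22,583.45 +$204.00 interest = $22,787.45; pay $6,272.97 → $16,514.48
Quarter 5: $16,514.48 +$149.00 interest = $16,663.48; pay $6,272.97 → $10,390.51
Quarter 6: $10,390.51 +$94.00 interest = $10,484.51; pay $6,272.97 → $4,211.54
Quarter 7: $4,211.54 +$38.00 interest = $4,249.54; pay $4,249.54 → $0.00
Total paid: $41,887.36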